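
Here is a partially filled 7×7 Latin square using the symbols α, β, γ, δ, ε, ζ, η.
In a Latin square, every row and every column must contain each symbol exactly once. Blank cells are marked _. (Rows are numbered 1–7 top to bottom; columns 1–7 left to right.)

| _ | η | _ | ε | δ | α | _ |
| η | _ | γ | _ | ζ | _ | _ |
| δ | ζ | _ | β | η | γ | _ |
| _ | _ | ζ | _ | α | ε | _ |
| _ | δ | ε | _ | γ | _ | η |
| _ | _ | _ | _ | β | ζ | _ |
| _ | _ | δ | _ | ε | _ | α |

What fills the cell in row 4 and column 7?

Row 1, column 3: row 1 has {α, δ, ε, η} and column 3 has {γ, δ, ε, ζ}, leaving only β.
Row 3, column 3: row 3 has {β, γ, δ, ζ, η} and column 3 has {β, γ, δ, ε, ζ}, leaving only α.
Row 3, column 7: row 3 has {α, β, γ, δ, ζ, η} and column 7 has {α, η}, leaving only ε.
Row 5, column 6: row 5 has {γ, δ, ε, η} and column 6 has {α, γ, ε, ζ}, leaving only β.
Row 2, column 6: row 2 has {γ, ζ, η} and column 6 has {α, β, γ, ε, ζ}, leaving only δ.
Row 2, column 4: row 2 has {γ, δ, ζ, η} and column 4 has {β, ε}, leaving only α.
Row 2, column 7: row 2 has {α, γ, δ, ζ, η} and column 7 has {α, ε, η}, leaving only β.
Row 2, column 2: row 2 has {α, β, γ, δ, ζ, η} and column 2 has {δ, ζ, η}, leaving only ε.
Row 5, column 4: row 5 has {β, γ, δ, ε, η} and column 4 has {α, β, ε}, leaving only ζ.
Row 5, column 1: row 5 has {β, γ, δ, ε, ζ, η} and column 1 has {δ, η}, leaving only α.
Row 6, column 3: row 6 has {β, ζ} and column 3 has {α, β, γ, δ, ε, ζ}, leaving only η.
Row 7, column 6: row 7 has {α, δ, ε} and column 6 has {α, β, γ, δ, ε, ζ}, leaving only η.
Row 7, column 4: row 7 has {α, δ, ε, η} and column 4 has {α, β, ε, ζ}, leaving only γ.
Row 6, column 4: row 6 has {β, ζ, η} and column 4 has {α, β, γ, ε, ζ}, leaving only δ.
Row 4, column 4: row 4 has {α, ε, ζ} and column 4 has {α, β, γ, δ, ε, ζ}, leaving only η.
Row 6, column 7: row 6 has {β, δ, ζ, η} and column 7 has {α, β, ε, η}, leaving only γ.
Row 4 already has {α, ε, ζ, η} and column 7 already has {α, β, γ, ε, η}, so row 4, column 7 must be δ.

δ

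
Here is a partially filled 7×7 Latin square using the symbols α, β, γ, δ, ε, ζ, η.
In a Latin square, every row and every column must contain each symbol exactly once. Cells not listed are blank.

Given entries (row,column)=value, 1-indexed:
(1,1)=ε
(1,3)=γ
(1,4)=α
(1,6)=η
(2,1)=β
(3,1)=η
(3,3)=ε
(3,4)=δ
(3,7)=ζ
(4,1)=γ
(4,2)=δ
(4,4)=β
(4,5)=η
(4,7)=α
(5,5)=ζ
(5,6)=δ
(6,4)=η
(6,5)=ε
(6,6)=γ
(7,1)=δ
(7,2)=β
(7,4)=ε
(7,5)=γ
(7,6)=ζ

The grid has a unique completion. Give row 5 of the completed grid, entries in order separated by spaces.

α η β γ ζ δ ε

Row 5, column 1: row 5 has {δ, ζ} and column 1 has {β, γ, δ, ε, η}, leaving only α.
Row 5, column 4: row 5 has {α, δ, ζ} and column 4 has {α, β, δ, ε, η}, leaving only γ.
Row 1, column 2: row 1 has {α, γ, ε, η} and column 2 has {β, δ}, leaving only ζ.
Row 2, column 4: row 2 has {β} and column 4 has {α, β, γ, δ, ε, η}, leaving only ζ.
Row 4, column 3: row 4 has {α, β, γ, δ, η} and column 3 has {γ, ε}, leaving only ζ.
Row 4, column 6: row 4 has {α, β, γ, δ, ζ, η} and column 6 has {γ, δ, ζ, η}, leaving only ε.
Row 2, column 6: row 2 has {β, ζ} and column 6 has {γ, δ, ε, ζ, η}, leaving only α.
Row 2, column 5: row 2 has {α, β, ζ} and column 5 has {γ, ε, ζ, η}, leaving only δ.
Row 1, column 5: row 1 has {α, γ, ε, ζ, η} and column 5 has {γ, δ, ε, ζ, η}, leaving only β.
Row 1, column 7: row 1 has {α, β, γ, ε, ζ, η} and column 7 has {α, ζ}, leaving only δ.
Row 2, column 3: row 2 has {α, β, δ, ζ} and column 3 has {γ, ε, ζ}, leaving only η.
Row 5, column 3: row 5 has {α, γ, δ, ζ} and column 3 has {γ, ε, ζ, η}, leaving only β.
Row 3, column 5: row 3 has {δ, ε, ζ, η} and column 5 has {β, γ, δ, ε, ζ, η}, leaving only α.
Row 3, column 2: row 3 has {α, δ, ε, ζ, η} and column 2 has {β, δ, ζ}, leaving only γ.
Row 2, column 2: row 2 has {α, β, δ, ζ, η} and column 2 has {β, γ, δ, ζ}, leaving only ε.
Row 5, column 2: row 5 has {α, β, γ, δ, ζ} and column 2 has {β, γ, δ, ε, ζ}, leaving only η.
Row 5, column 7: row 5 has {α, β, γ, δ, ζ, η} and column 7 has {α, δ, ζ}, leaving only ε.
So row 5 reads: α η β γ ζ δ ε.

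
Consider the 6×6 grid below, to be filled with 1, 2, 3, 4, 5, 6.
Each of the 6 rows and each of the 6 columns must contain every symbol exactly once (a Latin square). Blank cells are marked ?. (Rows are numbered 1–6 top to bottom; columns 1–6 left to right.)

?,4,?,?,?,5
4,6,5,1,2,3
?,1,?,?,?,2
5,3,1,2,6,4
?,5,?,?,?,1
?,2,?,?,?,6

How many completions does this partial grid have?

14

Row 1, column 1: eliminating its row and column leaves {1, 2, 3, 6}.
Row 1, column 3: eliminating its row and column leaves {2, 3, 6}.
Row 1, column 4: eliminating its row and column leaves {3, 6}.
Row 1, column 5: eliminating its row and column leaves {1, 3}.
Row 3, column 1: eliminating its row and column leaves {3, 6}.
Row 3, column 3: eliminating its row and column leaves {3, 4, 6}.
Row 3, column 4: eliminating its row and column leaves {3, 4, 5, 6}.
Row 3, column 5: eliminating its row and column leaves {3, 4, 5}.
Row 5, column 1: eliminating its row and column leaves {2, 3, 6}.
Row 5, column 3: eliminating its row and column leaves {2, 3, 4, 6}.
Row 5, column 4: eliminating its row and column leaves {3, 4, 6}.
Row 5, column 5: eliminating its row and column leaves {3, 4}.
Row 6, column 1: eliminating its row and column leaves {1, 3}.
Row 6, column 3: eliminating its row and column leaves {3, 4}.
Row 6, column 4: eliminating its row and column leaves {3, 4, 5}.
Row 6, column 5: eliminating its row and column leaves {1, 3, 4, 5}.
Enumerating the assignments across these blanks that avoid any row or column repeat gives 14 completions.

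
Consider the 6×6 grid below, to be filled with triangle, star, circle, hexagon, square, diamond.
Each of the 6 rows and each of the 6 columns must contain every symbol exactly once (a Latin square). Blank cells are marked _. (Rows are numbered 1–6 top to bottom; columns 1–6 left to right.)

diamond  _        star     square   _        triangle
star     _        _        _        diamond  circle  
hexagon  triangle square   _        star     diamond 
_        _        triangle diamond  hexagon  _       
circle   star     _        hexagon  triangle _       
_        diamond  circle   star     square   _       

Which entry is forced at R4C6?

star

Row 1, column 5: row 1 has {triangle, star, square, diamond} and column 5 has {triangle, star, hexagon, square, diamond}, leaving only circle.
Row 1, column 2: row 1 has {triangle, star, circle, square, diamond} and column 2 has {triangle, star, diamond}, leaving only hexagon.
Row 2, column 2: row 2 has {star, circle, diamond} and column 2 has {triangle, star, hexagon, diamond}, leaving only square.
Row 2, column 3: row 2 has {star, circle, square, diamond} and column 3 has {triangle, star, circle, square}, leaving only hexagon.
Row 2, column 4: row 2 has {star, circle, hexagon, square, diamond} and column 4 has {star, hexagon, square, diamond}, leaving only triangle.
Row 3, column 4: row 3 has {triangle, star, hexagon, square, diamond} and column 4 has {triangle, star, hexagon, square, diamond}, leaving only circle.
Row 4, column 1: row 4 has {triangle, hexagon, diamond} and column 1 has {star, circle, hexagon, diamond}, leaving only square.
Row 4 already has {triangle, hexagon, square, diamond} and column 6 already has {triangle, circle, diamond}, so row 4, column 6 must be star.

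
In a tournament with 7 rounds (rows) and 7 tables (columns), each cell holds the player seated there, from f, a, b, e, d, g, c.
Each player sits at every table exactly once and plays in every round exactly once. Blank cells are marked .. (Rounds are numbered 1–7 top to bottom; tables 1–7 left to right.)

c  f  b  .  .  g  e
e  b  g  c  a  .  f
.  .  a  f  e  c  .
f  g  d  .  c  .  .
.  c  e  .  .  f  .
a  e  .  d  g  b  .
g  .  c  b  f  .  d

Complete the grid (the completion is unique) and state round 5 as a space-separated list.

d c e g b f a

Round 1, table 4: round 1 has {f, b, e, g, c} and table 4 has {f, b, d, c}, leaving only a.
Round 5, table 4: round 5 has {f, e, c} and table 4 has {f, a, b, d, c}, leaving only g.
Round 1, table 5: round 1 has {f, a, b, e, g, c} and table 5 has {f, a, e, g, c}, leaving only d.
Round 5, table 5: round 5 has {f, e, g, c} and table 5 has {f, a, e, d, g, c}, leaving only b.
Round 5, table 1: round 5 has {f, b, e, g, c} and table 1 has {f, a, e, g, c}, leaving only d.
Round 5, table 7: round 5 has {f, b, e, d, g, c} and table 7 has {f, e, d}, leaving only a.
So round 5 reads: d c e g b f a.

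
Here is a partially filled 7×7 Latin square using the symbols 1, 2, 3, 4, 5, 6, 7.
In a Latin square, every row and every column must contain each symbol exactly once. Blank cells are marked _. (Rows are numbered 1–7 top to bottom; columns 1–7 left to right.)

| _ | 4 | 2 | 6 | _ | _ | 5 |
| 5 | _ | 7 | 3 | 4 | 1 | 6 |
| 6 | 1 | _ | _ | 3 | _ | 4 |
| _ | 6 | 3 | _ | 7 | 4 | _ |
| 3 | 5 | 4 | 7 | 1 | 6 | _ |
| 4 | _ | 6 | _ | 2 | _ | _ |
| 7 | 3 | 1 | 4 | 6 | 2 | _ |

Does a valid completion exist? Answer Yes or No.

No

Row 1, column 5: row 1 together with column 5 already contain {1, 2, 3, 4, 5, 6, 7} — every symbol — so nothing can go there. The grid has no valid completion.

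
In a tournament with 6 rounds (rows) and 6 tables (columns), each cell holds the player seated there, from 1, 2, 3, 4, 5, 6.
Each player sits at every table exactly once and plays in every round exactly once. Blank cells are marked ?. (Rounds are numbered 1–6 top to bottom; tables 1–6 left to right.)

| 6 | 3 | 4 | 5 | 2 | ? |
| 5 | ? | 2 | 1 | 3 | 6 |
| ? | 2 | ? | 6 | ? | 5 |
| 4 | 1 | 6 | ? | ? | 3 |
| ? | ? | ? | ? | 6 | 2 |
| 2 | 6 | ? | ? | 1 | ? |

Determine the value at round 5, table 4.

4

Round 1, table 6: round 1 has {2, 3, 4, 5, 6} and table 6 has {2, 3, 5, 6}, leaving only 1.
Round 2, table 2: round 2 has {1, 2, 3, 5, 6} and table 2 has {1, 2, 3, 6}, leaving only 4.
Round 3, table 5: round 3 has {2, 5, 6} and table 5 has {1, 2, 3, 6}, leaving only 4.
Round 4, table 4: round 4 has {1, 3, 4, 6} and table 4 has {1, 5, 6}, leaving only 2.
Round 4, table 5: round 4 has {1, 2, 3, 4, 6} and table 5 has {1, 2, 3, 4, 6}, leaving only 5.
Round 5, table 2: round 5 has {2, 6} and table 2 has {1, 2, 3, 4, 6}, leaving only 5.
Round 6, table 6: round 6 has {1, 2, 6} and table 6 has {1, 2, 3, 5, 6}, leaving only 4.
Round 6, table 4: round 6 has {1, 2, 4, 6} and table 4 has {1, 2, 5, 6}, leaving only 3.
Round 5 already has {2, 5, 6} and table 4 already has {1, 2, 3, 5, 6}, so round 5, table 4 must be 4.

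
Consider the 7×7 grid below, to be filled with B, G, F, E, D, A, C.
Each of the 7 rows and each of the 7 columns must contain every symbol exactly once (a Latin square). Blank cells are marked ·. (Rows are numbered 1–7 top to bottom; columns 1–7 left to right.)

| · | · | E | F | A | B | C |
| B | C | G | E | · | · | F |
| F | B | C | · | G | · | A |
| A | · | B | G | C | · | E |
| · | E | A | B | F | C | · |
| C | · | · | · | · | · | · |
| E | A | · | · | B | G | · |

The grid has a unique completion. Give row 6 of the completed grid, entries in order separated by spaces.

Row 2, column 5: row 2 has {B, G, F, E, C} and column 5 has {B, G, F, A, C}, leaving only D.
Row 6, column 5: row 6 has {C} and column 5 has {B, G, F, D, A, C}, leaving only E.
Row 2, column 6: row 2 has {B, G, F, E, D, C} and column 6 has {B, G, C}, leaving only A.
Row 3, column 4: row 3 has {B, G, F, A, C} and column 4 has {B, G, F, E}, leaving only D.
Row 6, column 4: row 6 has {E, C} and column 4 has {B, G, F, E, D}, leaving only A.
Row 3, column 6: row 3 has {B, G, F, D, A, C} and column 6 has {B, G, A, C}, leaving only E.
Row 7, column 4: row 7 has {B, G, E, A} and column 4 has {B, G, F, E, D, A}, leaving only C.
Row 7, column 7: row 7 has {B, G, E, A, C} and column 7 has {F, E, A, C}, leaving only D.
Row 5, column 7: row 5 has {B, F, E, A, C} and column 7 has {F, E, D, A, C}, leaving only G.
Row 6, column 7: row 6 has {E, A, C} and column 7 has {G, F, E, D, A, C}, leaving only B.
Row 5, column 1: row 5 has {B, G, F, E, A, C} and column 1 has {B, F, E, A, C}, leaving only D.
Row 1, column 1: row 1 has {B, F, E, A, C} and column 1 has {B, F, E, D, A, C}, leaving only G.
Row 1, column 2: row 1 has {B, G, F, E, A, C} and column 2 has {B, E, A, C}, leaving only D.
Row 4, column 2: row 4 has {B, G, E, A, C} and column 2 has {B, E, D, A, C}, leaving only F.
Row 6, column 2: row 6 has {B, E, A, C} and column 2 has {B, F, E, D, A, C}, leaving only G.
Row 4, column 6: row 4 has {B, G, F, E, A, C} and column 6 has {B, G, E, A, C}, leaving only D.
Row 6, column 6: row 6 has {B, G, E, A, C} and column 6 has {B, G, E, D, A, C}, leaving only F.
Row 6, column 3: row 6 has {B, G, F, E, A, C} and column 3 has {B, G, E, A, C}, leaving only D.
So row 6 reads: C G D A E F B.

C G D A E F B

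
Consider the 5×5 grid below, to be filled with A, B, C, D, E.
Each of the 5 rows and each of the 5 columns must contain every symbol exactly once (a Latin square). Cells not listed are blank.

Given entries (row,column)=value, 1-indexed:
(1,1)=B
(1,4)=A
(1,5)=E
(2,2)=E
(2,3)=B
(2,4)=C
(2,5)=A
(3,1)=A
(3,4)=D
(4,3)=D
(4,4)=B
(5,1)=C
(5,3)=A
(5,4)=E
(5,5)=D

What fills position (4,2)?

Row 1, column 3: row 1 has {A, B, E} and column 3 has {A, B, D}, leaving only C.
Row 1, column 2: row 1 has {A, B, C, E} and column 2 has {E}, leaving only D.
Row 2, column 1: row 2 has {A, B, C, E} and column 1 has {A, B, C}, leaving only D.
Row 3, column 3: row 3 has {A, D} and column 3 has {A, B, C, D}, leaving only E.
Row 4, column 1: row 4 has {B, D} and column 1 has {A, B, C, D}, leaving only E.
Row 4, column 5: row 4 has {B, D, E} and column 5 has {A, D, E}, leaving only C.
Row 4 already has {B, C, D, E} and column 2 already has {D, E}, so row 4, column 2 must be A.

A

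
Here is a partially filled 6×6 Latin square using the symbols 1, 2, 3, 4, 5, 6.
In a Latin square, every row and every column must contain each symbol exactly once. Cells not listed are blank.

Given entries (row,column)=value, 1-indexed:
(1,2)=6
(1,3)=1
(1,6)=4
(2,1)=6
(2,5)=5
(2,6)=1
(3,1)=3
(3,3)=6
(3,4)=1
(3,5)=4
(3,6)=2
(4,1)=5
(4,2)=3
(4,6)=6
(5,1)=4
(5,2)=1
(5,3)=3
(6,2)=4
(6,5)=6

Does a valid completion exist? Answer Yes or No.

Yes

No row or column among the givens repeats a symbol, and propagating forced cells runs into no contradiction.
One valid completion exists (for instance, 2 6 1 5 3 4 / 6 2 4 3 5 1 / 3 5 6 1 4 2 / 5 3 2 4 1 6 / 4 1 3 6 2 5 / 1 4 5 2 6 3).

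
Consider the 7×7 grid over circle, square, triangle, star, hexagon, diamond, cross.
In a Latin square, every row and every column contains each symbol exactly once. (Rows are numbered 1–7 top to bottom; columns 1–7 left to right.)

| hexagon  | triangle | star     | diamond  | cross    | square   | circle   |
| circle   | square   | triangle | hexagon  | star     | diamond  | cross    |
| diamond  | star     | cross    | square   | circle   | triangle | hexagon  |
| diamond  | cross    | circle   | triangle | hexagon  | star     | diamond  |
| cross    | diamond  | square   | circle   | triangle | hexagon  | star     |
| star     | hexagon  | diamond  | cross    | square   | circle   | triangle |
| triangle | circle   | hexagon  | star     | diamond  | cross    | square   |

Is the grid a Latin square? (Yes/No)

Row 4 contains diamond twice (at columns 1 and 7), so it is not a permutation.

No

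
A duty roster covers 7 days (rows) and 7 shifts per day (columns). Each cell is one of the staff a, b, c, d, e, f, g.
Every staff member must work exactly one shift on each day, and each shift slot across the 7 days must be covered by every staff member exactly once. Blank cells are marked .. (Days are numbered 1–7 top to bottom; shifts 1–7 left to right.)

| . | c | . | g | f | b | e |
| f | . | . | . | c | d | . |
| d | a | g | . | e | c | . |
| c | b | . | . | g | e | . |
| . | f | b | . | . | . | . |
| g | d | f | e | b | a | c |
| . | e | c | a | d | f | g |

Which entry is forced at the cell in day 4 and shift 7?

Day 1, shift 1: day 1 has {b, c, e, f, g} and shift 1 has {c, d, f, g}, leaving only a.
Day 1, shift 3: day 1 has {a, b, c, e, f, g} and shift 3 has {b, c, f, g}, leaving only d.
Day 2, shift 2: day 2 has {c, d, f} and shift 2 has {a, b, c, d, e, f}, leaving only g.
Day 2, shift 4: day 2 has {c, d, f, g} and shift 4 has {a, e, g}, leaving only b.
Day 2, shift 7: day 2 has {b, c, d, f, g} and shift 7 has {c, e, g}, leaving only a.
Day 2, shift 3: day 2 has {a, b, c, d, f, g} and shift 3 has {b, c, d, f, g}, leaving only e.
Day 3, shift 4: day 3 has {a, c, d, e, g} and shift 4 has {a, b, e, g}, leaving only f.
Day 3, shift 7: day 3 has {a, c, d, e, f, g} and shift 7 has {a, c, e, g}, leaving only b.
Day 4, shift 3: day 4 has {b, c, e, g} and shift 3 has {b, c, d, e, f, g}, leaving only a.
Day 4, shift 4: day 4 has {a, b, c, e, g} and shift 4 has {a, b, e, f, g}, leaving only d.
Day 4 already has {a, b, c, d, e, g} and shift 7 already has {a, b, c, e, g}, so day 4, shift 7 must be f.

f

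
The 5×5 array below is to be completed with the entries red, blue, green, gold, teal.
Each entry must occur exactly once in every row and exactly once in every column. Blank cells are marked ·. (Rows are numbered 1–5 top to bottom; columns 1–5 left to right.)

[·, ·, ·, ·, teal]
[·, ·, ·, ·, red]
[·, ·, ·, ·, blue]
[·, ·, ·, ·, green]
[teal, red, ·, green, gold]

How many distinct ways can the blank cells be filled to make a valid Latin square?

56

Row 1, column 1: eliminating its row and column leaves {red, blue, green, gold}.
Row 1, column 2: eliminating its row and column leaves {blue, green, gold}.
Row 1, column 3: eliminating its row and column leaves {red, blue, green, gold}.
Row 1, column 4: eliminating its row and column leaves {red, blue, gold}.
Row 2, column 1: eliminating its row and column leaves {blue, green, gold}.
Row 2, column 2: eliminating its row and column leaves {blue, green, gold, teal}.
Row 2, column 3: eliminating its row and column leaves {blue, green, gold, teal}.
Row 2, column 4: eliminating its row and column leaves {blue, gold, teal}.
Row 3, column 1: eliminating its row and column leaves {red, green, gold}.
Row 3, column 2: eliminating its row and column leaves {green, gold, teal}.
Row 3, column 3: eliminating its row and column leaves {red, green, gold, teal}.
Row 3, column 4: eliminating its row and column leaves {red, gold, teal}.
Row 4, column 1: eliminating its row and column leaves {red, blue, gold}.
Row 4, column 2: eliminating its row and column leaves {blue, gold, teal}.
Row 4, column 3: eliminating its row and column leaves {red, blue, gold, teal}.
Row 4, column 4: eliminating its row and column leaves {red, blue, gold, teal}.
Row 5, column 3: eliminating its row and column leaves {blue}.
Enumerating the assignments across these blanks that avoid any row or column repeat gives 56 completions.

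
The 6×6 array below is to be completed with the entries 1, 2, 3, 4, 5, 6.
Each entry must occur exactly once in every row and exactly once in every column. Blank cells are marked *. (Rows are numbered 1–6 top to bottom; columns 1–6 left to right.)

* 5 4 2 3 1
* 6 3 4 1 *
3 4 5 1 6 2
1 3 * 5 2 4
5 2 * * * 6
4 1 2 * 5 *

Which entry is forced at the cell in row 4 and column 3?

6

Row 4 already has {1, 2, 3, 4, 5} and column 3 already has {2, 3, 4, 5}, so row 4, column 3 must be 6.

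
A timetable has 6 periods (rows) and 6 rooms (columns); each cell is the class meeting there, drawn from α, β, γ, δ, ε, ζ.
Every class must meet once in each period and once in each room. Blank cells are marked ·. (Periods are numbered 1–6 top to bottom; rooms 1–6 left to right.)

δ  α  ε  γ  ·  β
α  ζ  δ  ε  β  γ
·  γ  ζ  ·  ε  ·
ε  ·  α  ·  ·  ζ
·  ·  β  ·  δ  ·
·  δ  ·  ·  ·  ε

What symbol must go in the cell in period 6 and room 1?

ζ

Period 1, room 5: period 1 has {α, β, γ, δ, ε} and room 5 has {β, δ, ε}, leaving only ζ.
Period 3, room 1: period 3 has {γ, ε, ζ} and room 1 has {α, δ, ε}, leaving only β.
Period 4, room 2: period 4 has {α, ε, ζ} and room 2 has {α, γ, δ, ζ}, leaving only β.
Period 4, room 4: period 4 has {α, β, ε, ζ} and room 4 has {γ, ε}, leaving only δ.
Period 3, room 4: period 3 has {β, γ, ε, ζ} and room 4 has {γ, δ, ε}, leaving only α.
Period 3, room 6: period 3 has {α, β, γ, ε, ζ} and room 6 has {β, γ, ε, ζ}, leaving only δ.
Period 4, room 5: period 4 has {α, β, δ, ε, ζ} and room 5 has {β, δ, ε, ζ}, leaving only γ.
Period 5, room 2: period 5 has {β, δ} and room 2 has {α, β, γ, δ, ζ}, leaving only ε.
Period 5, room 4: period 5 has {β, δ, ε} and room 4 has {α, γ, δ, ε}, leaving only ζ.
Period 5, room 1: period 5 has {β, δ, ε, ζ} and room 1 has {α, β, δ, ε}, leaving only γ.
Period 6 already has {δ, ε} and room 1 already has {α, β, γ, δ, ε}, so period 6, room 1 must be ζ.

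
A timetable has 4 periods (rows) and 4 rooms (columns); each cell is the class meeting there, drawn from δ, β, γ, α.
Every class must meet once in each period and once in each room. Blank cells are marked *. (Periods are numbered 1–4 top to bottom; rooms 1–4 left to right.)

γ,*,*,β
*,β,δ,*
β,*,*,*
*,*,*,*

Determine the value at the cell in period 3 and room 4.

δ

Period 1, room 3: period 1 has {β, γ} and room 3 has {δ}, leaving only α.
Period 1, room 2: period 1 has {β, γ, α} and room 2 has {β}, leaving only δ.
Period 2, room 1: period 2 has {δ, β} and room 1 has {β, γ}, leaving only α.
Period 2, room 4: period 2 has {δ, β, α} and room 4 has {β}, leaving only γ.
Period 3, room 3: period 3 has {β} and room 3 has {δ, α}, leaving only γ.
Period 3, room 2: period 3 has {β, γ} and room 2 has {δ, β}, leaving only α.
Period 3 already has {β, γ, α} and room 4 already has {β, γ}, so period 3, room 4 must be δ.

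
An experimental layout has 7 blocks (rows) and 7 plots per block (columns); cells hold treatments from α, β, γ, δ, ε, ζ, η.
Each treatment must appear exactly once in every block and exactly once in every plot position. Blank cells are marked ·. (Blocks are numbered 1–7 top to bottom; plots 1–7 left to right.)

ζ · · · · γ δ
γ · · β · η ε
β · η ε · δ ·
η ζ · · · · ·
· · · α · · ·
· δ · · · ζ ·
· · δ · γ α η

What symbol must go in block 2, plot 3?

ζ

Block 1, plot 4: block 1 has {γ, δ, ζ} and plot 4 has {α, β, ε}, leaving only η.
Block 2, plot 2: block 2 has {β, γ, ε, η} and plot 2 has {δ, ζ}, leaving only α.
Block 2 already has {α, β, γ, ε, η} and plot 3 already has {δ, η}, so block 2, plot 3 must be ζ.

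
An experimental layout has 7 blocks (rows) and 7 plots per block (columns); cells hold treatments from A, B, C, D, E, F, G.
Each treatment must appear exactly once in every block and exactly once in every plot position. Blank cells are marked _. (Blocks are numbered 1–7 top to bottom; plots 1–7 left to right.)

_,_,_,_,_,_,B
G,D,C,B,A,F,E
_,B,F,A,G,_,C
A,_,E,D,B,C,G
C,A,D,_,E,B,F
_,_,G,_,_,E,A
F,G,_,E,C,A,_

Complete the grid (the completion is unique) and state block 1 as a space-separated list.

Block 1, plot 3: block 1 has {B} and plot 3 has {C, D, E, F, G}, leaving only A.
Block 3, plot 6: block 3 has {A, B, C, F, G} and plot 6 has {A, B, C, E, F}, leaving only D.
Block 1, plot 6: block 1 has {A, B} and plot 6 has {A, B, C, D, E, F}, leaving only G.
Block 3, plot 1: block 3 has {A, B, C, D, F, G} and plot 1 has {A, C, F, G}, leaving only E.
Block 1, plot 1: block 1 has {A, B, G} and plot 1 has {A, C, E, F, G}, leaving only D.
Block 1, plot 5: block 1 has {A, B, D, G} and plot 5 has {A, B, C, E, G}, leaving only F.
Block 1, plot 4: block 1 has {A, B, D, F, G} and plot 4 has {A, B, D, E}, leaving only C.
Block 1, plot 2: block 1 has {A, B, C, D, F, G} and plot 2 has {A, B, D, G}, leaving only E.
So block 1 reads: D E A C F G B.

D E A C F G B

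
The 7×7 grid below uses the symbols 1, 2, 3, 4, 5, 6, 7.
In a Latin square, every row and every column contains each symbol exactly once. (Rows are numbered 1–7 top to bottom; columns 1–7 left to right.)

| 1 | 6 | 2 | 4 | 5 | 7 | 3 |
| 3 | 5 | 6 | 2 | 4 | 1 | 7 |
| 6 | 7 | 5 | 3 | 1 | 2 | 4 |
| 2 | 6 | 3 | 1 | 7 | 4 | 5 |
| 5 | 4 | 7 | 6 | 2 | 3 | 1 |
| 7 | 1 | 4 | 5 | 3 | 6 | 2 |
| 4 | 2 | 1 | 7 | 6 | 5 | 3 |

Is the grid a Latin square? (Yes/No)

No

Every row is a permutation, but column 2 contains 6 twice (at rows 1 and 4).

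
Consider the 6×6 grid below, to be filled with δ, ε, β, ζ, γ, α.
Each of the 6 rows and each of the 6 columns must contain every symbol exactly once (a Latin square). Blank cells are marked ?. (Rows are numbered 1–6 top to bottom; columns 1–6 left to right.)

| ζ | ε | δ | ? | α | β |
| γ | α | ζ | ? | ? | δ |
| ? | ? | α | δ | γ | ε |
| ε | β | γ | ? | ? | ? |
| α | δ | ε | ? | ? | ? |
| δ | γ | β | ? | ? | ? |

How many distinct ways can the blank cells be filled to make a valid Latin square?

3

Row 1, column 4: eliminating its row and column leaves {γ}.
Row 2, column 4: eliminating its row and column leaves {ε, β}.
Row 2, column 5: eliminating its row and column leaves {ε, β}.
Row 3, column 1: eliminating its row and column leaves {β}.
Row 3, column 2: eliminating its row and column leaves {ζ}.
Row 4, column 4: eliminating its row and column leaves {ζ, α}.
Row 4, column 5: eliminating its row and column leaves {δ, ζ}.
Row 4, column 6: eliminating its row and column leaves {ζ, α}.
Row 5, column 4: eliminating its row and column leaves {β, ζ, γ}.
Row 5, column 5: eliminating its row and column leaves {β, ζ}.
Row 5, column 6: eliminating its row and column leaves {ζ, γ}.
Row 6, column 4: eliminating its row and column leaves {ε, ζ, α}.
Row 6, column 5: eliminating its row and column leaves {ε, ζ}.
Row 6, column 6: eliminating its row and column leaves {ζ, α}.
Enumerating the assignments across these blanks that avoid any row or column repeat gives 3 completions.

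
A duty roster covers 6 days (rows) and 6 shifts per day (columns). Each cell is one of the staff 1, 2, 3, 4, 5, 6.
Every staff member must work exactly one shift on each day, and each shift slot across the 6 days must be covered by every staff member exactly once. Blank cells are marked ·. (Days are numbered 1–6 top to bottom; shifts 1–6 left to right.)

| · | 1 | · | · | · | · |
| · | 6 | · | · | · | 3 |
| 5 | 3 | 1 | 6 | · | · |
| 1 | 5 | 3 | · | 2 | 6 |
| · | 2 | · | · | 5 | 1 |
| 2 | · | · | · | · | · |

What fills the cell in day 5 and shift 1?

6

Day 2, shift 1: day 2 has {3, 6} and shift 1 has {1, 2, 5}, leaving only 4.
Day 2, shift 5: day 2 has {3, 4, 6} and shift 5 has {2, 5}, leaving only 1.
Day 3, shift 5: day 3 has {1, 3, 5, 6} and shift 5 has {1, 2, 5}, leaving only 4.
Day 3, shift 6: day 3 has {1, 3, 4, 5, 6} and shift 6 has {1, 3, 6}, leaving only 2.
Day 4, shift 4: day 4 has {1, 2, 3, 5, 6} and shift 4 has {6}, leaving only 4.
Day 5, shift 4: day 5 has {1, 2, 5} and shift 4 has {4, 6}, leaving only 3.
Day 5 already has {1, 2, 3, 5} and shift 1 already has {1, 2, 4, 5}, so day 5, shift 1 must be 6.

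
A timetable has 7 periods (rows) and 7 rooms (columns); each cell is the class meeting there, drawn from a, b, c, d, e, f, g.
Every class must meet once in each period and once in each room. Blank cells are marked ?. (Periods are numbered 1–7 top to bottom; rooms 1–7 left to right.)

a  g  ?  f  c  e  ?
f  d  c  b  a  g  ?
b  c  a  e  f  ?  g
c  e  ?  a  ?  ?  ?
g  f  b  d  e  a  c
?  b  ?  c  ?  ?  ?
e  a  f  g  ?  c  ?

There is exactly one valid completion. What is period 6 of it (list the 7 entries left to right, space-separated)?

Period 6, room 1: period 6 has {b, c} and room 1 has {a, b, c, e, f, g}, leaving only d.
Period 6, room 5: period 6 has {b, c, d} and room 5 has {a, c, e, f}, leaving only g.
Period 6, room 3: period 6 has {b, c, d, g} and room 3 has {a, b, c, f}, leaving only e.
Period 6, room 6: period 6 has {b, c, d, e, g} and room 6 has {a, c, e, g}, leaving only f.
Period 6, room 7: period 6 has {b, c, d, e, f, g} and room 7 has {c, g}, leaving only a.
So period 6 reads: d b e c g f a.

d b e c g f a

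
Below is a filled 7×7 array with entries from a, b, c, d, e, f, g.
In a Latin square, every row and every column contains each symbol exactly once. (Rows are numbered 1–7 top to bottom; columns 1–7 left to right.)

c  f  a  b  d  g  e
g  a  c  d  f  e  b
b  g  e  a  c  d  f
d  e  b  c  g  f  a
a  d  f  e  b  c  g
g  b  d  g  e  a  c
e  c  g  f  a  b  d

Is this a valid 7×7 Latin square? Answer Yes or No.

No

Column 1 contains g twice (at rows 2 and 6), so it is not a permutation.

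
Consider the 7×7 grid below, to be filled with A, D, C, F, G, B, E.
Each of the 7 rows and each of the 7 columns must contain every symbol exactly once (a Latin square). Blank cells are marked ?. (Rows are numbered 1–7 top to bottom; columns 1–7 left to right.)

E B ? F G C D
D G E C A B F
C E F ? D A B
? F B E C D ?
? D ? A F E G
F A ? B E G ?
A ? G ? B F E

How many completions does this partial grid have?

Row 1, column 3: eliminating its row and column leaves {A}.
Row 3, column 4: eliminating its row and column leaves {G}.
Row 4, column 1: eliminating its row and column leaves {G}.
Row 4, column 7: eliminating its row and column leaves {A}.
Row 5, column 1: eliminating its row and column leaves {B}.
Row 5, column 3: eliminating its row and column leaves {C}.
Row 6, column 3: eliminating its row and column leaves {D, C}.
Row 6, column 7: eliminating its row and column leaves {C}.
Row 7, column 2: eliminating its row and column leaves {C}.
Row 7, column 4: eliminating its row and column leaves {D}.
Only one assignment across all blanks avoids any row or column repeat, giving 1 completion.

1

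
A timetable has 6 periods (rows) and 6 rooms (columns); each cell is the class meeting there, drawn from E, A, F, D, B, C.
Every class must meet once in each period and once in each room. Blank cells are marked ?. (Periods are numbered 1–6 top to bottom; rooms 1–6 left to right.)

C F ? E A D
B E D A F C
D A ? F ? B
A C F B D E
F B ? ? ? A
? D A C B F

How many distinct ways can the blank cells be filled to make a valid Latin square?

Period 1, room 3: eliminating its period and room leaves {B}.
Period 3, room 3: eliminating its period and room leaves {E, C}.
Period 3, room 5: eliminating its period and room leaves {E, C}.
Period 5, room 3: eliminating its period and room leaves {E, C}.
Period 5, room 4: eliminating its period and room leaves {D}.
Period 5, room 5: eliminating its period and room leaves {E, C}.
Period 6, room 1: eliminating its period and room leaves {E}.
Enumerating the assignments across these blanks that avoid any period or room repeat gives 2 completions.

2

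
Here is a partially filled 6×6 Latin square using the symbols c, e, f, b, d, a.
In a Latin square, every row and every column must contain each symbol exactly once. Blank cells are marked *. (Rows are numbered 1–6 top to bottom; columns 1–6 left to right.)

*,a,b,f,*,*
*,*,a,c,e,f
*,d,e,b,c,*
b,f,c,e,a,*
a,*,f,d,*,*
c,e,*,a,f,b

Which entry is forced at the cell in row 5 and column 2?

c

Row 1, column 5: row 1 has {f, b, a} and column 5 has {c, e, f, a}, leaving only d.
Row 1, column 1: row 1 has {f, b, d, a} and column 1 has {c, b, a}, leaving only e.
Row 1, column 6: row 1 has {e, f, b, d, a} and column 6 has {f, b}, leaving only c.
Row 2, column 1: row 2 has {c, e, f, a} and column 1 has {c, e, b, a}, leaving only d.
Row 2, column 2: row 2 has {c, e, f, d, a} and column 2 has {e, f, d, a}, leaving only b.
Row 5 already has {f, d, a} and column 2 already has {e, f, b, d, a}, so row 5, column 2 must be c.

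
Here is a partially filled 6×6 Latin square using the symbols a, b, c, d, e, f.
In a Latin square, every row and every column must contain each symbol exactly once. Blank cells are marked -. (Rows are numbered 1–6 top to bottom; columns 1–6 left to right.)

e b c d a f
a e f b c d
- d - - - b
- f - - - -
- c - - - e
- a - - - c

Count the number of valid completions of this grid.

12

Row 3, column 1: eliminating its row and column leaves {c, f}.
Row 3, column 3: eliminating its row and column leaves {a, e}.
Row 3, column 4: eliminating its row and column leaves {a, c, e, f}.
Row 3, column 5: eliminating its row and column leaves {e, f}.
Row 4, column 1: eliminating its row and column leaves {b, c, d}.
Row 4, column 3: eliminating its row and column leaves {a, b, d, e}.
Row 4, column 4: eliminating its row and column leaves {a, c, e}.
Row 4, column 5: eliminating its row and column leaves {b, d, e}.
Row 4, column 6: eliminating its row and column leaves {a}.
Row 5, column 1: eliminating its row and column leaves {b, d, f}.
Row 5, column 3: eliminating its row and column leaves {a, b, d}.
Row 5, column 4: eliminating its row and column leaves {a, f}.
Row 5, column 5: eliminating its row and column leaves {b, d, f}.
Row 6, column 1: eliminating its row and column leaves {b, d, f}.
Row 6, column 3: eliminating its row and column leaves {b, d, e}.
Row 6, column 4: eliminating its row and column leaves {e, f}.
Row 6, column 5: eliminating its row and column leaves {b, d, e, f}.
Enumerating the assignments across these blanks that avoid any row or column repeat gives 12 completions.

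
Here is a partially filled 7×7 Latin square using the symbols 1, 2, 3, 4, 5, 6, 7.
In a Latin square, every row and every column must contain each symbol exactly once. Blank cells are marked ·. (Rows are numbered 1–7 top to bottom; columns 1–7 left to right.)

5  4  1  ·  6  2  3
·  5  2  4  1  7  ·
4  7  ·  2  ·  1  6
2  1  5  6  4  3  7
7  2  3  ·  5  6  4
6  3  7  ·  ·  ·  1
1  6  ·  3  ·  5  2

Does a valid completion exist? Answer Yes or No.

Row 2, column 7: row 2 together with column 7 already contain {1, 2, 3, 4, 5, 6, 7} — every symbol — so nothing can go there. The grid has no valid completion.

No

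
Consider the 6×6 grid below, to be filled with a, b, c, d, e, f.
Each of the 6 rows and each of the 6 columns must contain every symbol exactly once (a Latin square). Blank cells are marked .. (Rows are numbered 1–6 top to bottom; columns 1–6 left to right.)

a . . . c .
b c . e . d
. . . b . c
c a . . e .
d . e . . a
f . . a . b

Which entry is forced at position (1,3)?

d

Row 3, column 1: row 3 has {b, c} and column 1 has {a, b, c, d, f}, leaving only e.
Row 4, column 6: row 4 has {a, c, e} and column 6 has {a, b, c, d}, leaving only f.
Row 1, column 6: row 1 has {a, c} and column 6 has {a, b, c, d, f}, leaving only e.
Row 4, column 4: row 4 has {a, c, e, f} and column 4 has {a, b, e}, leaving only d.
Row 1, column 4: row 1 has {a, c, e} and column 4 has {a, b, d, e}, leaving only f.
Row 4, column 3: row 4 has {a, c, d, e, f} and column 3 has {e}, leaving only b.
Row 1 already has {a, c, e, f} and column 3 already has {b, e}, so row 1, column 3 must be d.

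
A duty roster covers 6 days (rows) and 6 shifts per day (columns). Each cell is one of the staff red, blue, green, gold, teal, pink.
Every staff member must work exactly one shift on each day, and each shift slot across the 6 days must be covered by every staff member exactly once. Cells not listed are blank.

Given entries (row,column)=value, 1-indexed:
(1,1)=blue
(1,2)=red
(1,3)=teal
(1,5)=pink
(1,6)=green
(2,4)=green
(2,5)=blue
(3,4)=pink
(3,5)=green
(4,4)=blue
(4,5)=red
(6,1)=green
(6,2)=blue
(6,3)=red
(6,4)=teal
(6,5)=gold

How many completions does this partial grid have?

Day 1, shift 4: eliminating its day and shift leaves {gold}.
Day 2, shift 1: eliminating its day and shift leaves {red, gold, teal, pink}.
Day 2, shift 2: eliminating its day and shift leaves {gold, teal, pink}.
Day 2, shift 3: eliminating its day and shift leaves {gold, pink}.
Day 2, shift 6: eliminating its day and shift leaves {red, gold, teal, pink}.
Day 3, shift 1: eliminating its day and shift leaves {red, gold, teal}.
Day 3, shift 2: eliminating its day and shift leaves {gold, teal}.
Day 3, shift 3: eliminating its day and shift leaves {blue, gold}.
Day 3, shift 6: eliminating its day and shift leaves {red, blue, gold, teal}.
Day 4, shift 1: eliminating its day and shift leaves {gold, teal, pink}.
Day 4, shift 2: eliminating its day and shift leaves {green, gold, teal, pink}.
Day 4, shift 3: eliminating its day and shift leaves {green, gold, pink}.
Day 4, shift 6: eliminating its day and shift leaves {gold, teal, pink}.
Day 5, shift 1: eliminating its day and shift leaves {red, gold, teal, pink}.
Day 5, shift 2: eliminating its day and shift leaves {green, gold, teal, pink}.
Day 5, shift 3: eliminating its day and shift leaves {blue, green, gold, pink}.
Day 5, shift 4: eliminating its day and shift leaves {red, gold}.
Day 5, shift 5: eliminating its day and shift leaves {teal}.
Day 5, shift 6: eliminating its day and shift leaves {red, blue, gold, teal, pink}.
Day 6, shift 6: eliminating its day and shift leaves {pink}.
Enumerating the assignments across these blanks that avoid any day or shift repeat gives 14 completions.

14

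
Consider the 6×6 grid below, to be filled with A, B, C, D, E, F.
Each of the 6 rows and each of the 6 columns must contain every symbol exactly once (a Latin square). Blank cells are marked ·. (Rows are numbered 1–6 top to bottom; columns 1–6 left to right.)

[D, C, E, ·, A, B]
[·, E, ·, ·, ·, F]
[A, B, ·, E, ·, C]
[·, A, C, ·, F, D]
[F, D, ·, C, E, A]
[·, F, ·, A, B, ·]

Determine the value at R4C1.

Row 1, column 4: row 1 has {A, B, C, D, E} and column 4 has {A, C, E}, leaving only F.
Row 3, column 5: row 3 has {A, B, C, E} and column 5 has {A, B, E, F}, leaving only D.
Row 2, column 5: row 2 has {E, F} and column 5 has {A, B, D, E, F}, leaving only C.
Row 2, column 1: row 2 has {C, E, F} and column 1 has {A, D, F}, leaving only B.
Row 4 already has {A, C, D, F} and column 1 already has {A, B, D, F}, so row 4, column 1 must be E.

E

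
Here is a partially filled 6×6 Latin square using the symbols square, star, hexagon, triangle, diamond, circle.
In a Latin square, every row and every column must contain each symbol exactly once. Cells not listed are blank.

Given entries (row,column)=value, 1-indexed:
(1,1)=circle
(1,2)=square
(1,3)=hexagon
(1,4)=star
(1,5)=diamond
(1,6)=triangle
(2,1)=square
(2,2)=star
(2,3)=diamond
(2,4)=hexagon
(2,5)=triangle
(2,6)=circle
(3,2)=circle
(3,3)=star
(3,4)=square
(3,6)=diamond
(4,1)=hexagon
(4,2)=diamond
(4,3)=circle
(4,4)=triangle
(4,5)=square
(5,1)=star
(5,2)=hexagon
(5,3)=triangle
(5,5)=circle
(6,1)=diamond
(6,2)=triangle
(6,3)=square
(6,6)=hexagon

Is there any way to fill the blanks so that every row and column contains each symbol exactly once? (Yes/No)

No row or column among the givens repeats a symbol, and propagating forced cells runs into no contradiction.
One valid completion exists (for instance, circle square hexagon star diamond triangle / square star diamond hexagon triangle circle / triangle circle star square hexagon diamond / hexagon diamond circle triangle square star / star hexagon triangle diamond circle square / diamond triangle square circle star hexagon).

Yes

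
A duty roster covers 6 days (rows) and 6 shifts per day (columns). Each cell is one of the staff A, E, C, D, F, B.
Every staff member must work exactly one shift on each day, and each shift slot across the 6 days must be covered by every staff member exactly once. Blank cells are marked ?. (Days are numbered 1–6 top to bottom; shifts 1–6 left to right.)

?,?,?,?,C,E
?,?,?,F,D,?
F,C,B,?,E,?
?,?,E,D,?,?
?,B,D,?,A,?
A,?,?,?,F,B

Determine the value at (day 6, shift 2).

D

Day 3, shift 4: day 3 has {E, C, F, B} and shift 4 has {D, F}, leaving only A.
Day 1, shift 4: day 1 has {E, C} and shift 4 has {A, D, F}, leaving only B.
Day 1, shift 1: day 1 has {E, C, B} and shift 1 has {A, F}, leaving only D.
Day 3, shift 6: day 3 has {A, E, C, F, B} and shift 6 has {E, B}, leaving only D.
Day 4, shift 5: day 4 has {E, D} and shift 5 has {A, E, C, D, F}, leaving only B.
Day 4, shift 1: day 4 has {E, D, B} and shift 1 has {A, D, F}, leaving only C.
Day 5, shift 1: day 5 has {A, D, B} and shift 1 has {A, C, D, F}, leaving only E.
Day 2, shift 1: day 2 has {D, F} and shift 1 has {A, E, C, D, F}, leaving only B.
Day 5, shift 4: day 5 has {A, E, D, B} and shift 4 has {A, D, F, B}, leaving only C.
Day 5, shift 6: day 5 has {A, E, C, D, B} and shift 6 has {E, D, B}, leaving only F.
Day 4, shift 6: day 4 has {E, C, D, B} and shift 6 has {E, D, F, B}, leaving only A.
Day 2, shift 6: day 2 has {D, F, B} and shift 6 has {A, E, D, F, B}, leaving only C.
Day 2, shift 3: day 2 has {C, D, F, B} and shift 3 has {E, D, B}, leaving only A.
Day 1, shift 3: day 1 has {E, C, D, B} and shift 3 has {A, E, D, B}, leaving only F.
Day 1, shift 2: day 1 has {E, C, D, F, B} and shift 2 has {C, B}, leaving only A.
Day 2, shift 2: day 2 has {A, C, D, F, B} and shift 2 has {A, C, B}, leaving only E.
Day 6 already has {A, F, B} and shift 2 already has {A, E, C, B}, so day 6, shift 2 must be D.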